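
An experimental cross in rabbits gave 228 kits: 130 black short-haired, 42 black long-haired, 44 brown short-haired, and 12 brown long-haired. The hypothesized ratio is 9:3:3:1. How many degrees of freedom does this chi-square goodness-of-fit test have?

A goodness-of-fit test with 4 phenotype classes has df = 4 − 1 = 3.

3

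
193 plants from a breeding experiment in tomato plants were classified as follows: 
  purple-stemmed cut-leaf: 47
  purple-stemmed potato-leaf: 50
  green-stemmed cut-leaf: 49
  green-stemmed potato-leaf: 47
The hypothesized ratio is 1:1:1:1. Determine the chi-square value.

0.140

The 1:1:1:1 ratio has 4 parts, so with N = 193 the expected counts are:
  purple-stemmed cut-leaf: 193 × 1/4 = 48.25
  purple-stemmed potato-leaf: 193 × 1/4 = 48.25
  green-stemmed cut-leaf: 193 × 1/4 = 48.25
  green-stemmed potato-leaf: 193 × 1/4 = 48.25
χ² = Σ (O − E)² / E
  purple-stemmed cut-leaf: (47 − 48.25)² / 48.25 = 0.0324
  purple-stemmed potato-leaf: (50 − 48.25)² / 48.25 = 0.0635
  green-stemmed cut-leaf: (49 − 48.25)² / 48.25 = 0.0117
  green-stemmed potato-leaf: (47 − 48.25)² / 48.25 = 0.0324
χ² = 0.0324 + 0.0635 + 0.0117 + 0.0324 = 0.140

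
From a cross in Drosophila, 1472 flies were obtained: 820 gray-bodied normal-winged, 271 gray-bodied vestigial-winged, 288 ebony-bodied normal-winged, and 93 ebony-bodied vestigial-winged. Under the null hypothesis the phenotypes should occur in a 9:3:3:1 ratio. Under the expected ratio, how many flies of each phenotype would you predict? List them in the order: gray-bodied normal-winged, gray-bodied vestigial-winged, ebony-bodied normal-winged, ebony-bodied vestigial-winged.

Total ratio parts = 16. Expected numbers out of 1472:
  gray-bodied normal-winged: 1472 × 9/16 = 828
  gray-bodied vestigial-winged: 1472 × 3/16 = 276
  ebony-bodied normal-winged: 1472 × 3/16 = 276
  ebony-bodied vestigial-winged: 1472 × 1/16 = 92

828, 276, 276, 92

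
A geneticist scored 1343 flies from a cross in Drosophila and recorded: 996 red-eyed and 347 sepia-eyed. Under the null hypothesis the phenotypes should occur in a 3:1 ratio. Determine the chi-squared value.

Expected counts for N = 1343 under a 3:1 ratio (total parts = 4):
  red-eyed: 1343 × 3/4 = 1007.25
  sepia-eyed: 1343 × 1/4 = 335.75
χ² = Σ (O − E)² / E
  red-eyed: (996 − 1007.25)² / 1007.25 = 0.1257
  sepia-eyed: (347 − 335.75)² / 335.75 = 0.3770
χ² = 0.1257 + 0.3770 = 0.5027 ≈ 0.503

0.503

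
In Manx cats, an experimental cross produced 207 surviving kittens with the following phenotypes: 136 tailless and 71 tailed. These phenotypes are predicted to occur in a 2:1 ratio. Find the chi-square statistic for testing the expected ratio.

0.087

The 2:1 ratio has 3 parts, so with N = 207 the expected counts are:
  tailless: 207 × 2/3 = 138
  tailed: 207 × 1/3 = 69
χ² = Σ (O − E)² / E
  tailless: (136 − 138)² / 138 = 0.0290
  tailed: (71 − 69)² / 69 = 0.0580
χ² = 0.0290 + 0.0580 = 0.087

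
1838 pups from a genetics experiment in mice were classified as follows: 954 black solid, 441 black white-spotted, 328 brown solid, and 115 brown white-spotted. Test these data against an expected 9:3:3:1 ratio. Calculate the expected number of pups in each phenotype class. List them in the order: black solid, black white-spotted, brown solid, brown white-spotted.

1033.875, 344.625, 344.625, 114.875

Total ratio parts = 16. Expected numbers out of 1838:
  black solid: 1838 × 9/16 = 1033.875
  black white-spotted: 1838 × 3/16 = 344.625
  brown solid: 1838 × 3/16 = 344.625
  brown white-spotted: 1838 × 1/16 = 114.875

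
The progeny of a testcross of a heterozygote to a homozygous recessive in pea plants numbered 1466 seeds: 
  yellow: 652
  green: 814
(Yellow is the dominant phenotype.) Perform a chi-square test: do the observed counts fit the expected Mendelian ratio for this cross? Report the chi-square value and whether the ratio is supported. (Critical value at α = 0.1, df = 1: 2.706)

A testcross of a heterozygote (Aa × aa) gives a 1:1 phenotypic ratio.
The 1:1 ratio has 2 parts, so with N = 1466 the expected counts are:
  yellow: 1466 × 1/2 = 733
  green: 1466 × 1/2 = 733
χ² = Σ (O − E)² / E
  yellow: (652 − 733)² / 733 = 8.9509
  green: (814 − 733)² / 733 = 8.9509
χ² = 8.9509 + 8.9509 = 17.9018 ≈ 17.902
Degrees of freedom = 2 − 1 = 1; critical value at α = 0.1 is 2.706.
Since 17.902 > 2.706, we reject the null hypothesis — the data do not fit the 1:1 ratio.

17.902; not consistent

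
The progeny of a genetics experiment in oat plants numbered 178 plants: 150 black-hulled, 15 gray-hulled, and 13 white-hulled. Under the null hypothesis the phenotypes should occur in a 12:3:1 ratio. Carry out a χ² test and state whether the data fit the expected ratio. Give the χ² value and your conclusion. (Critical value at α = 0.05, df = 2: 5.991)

Expected counts for N = 178 under a 12:3:1 ratio (total parts = 16):
  black-hulled: 178 × 12/16 = 133.5
  gray-hulled: 178 × 3/16 = 33.375
  white-hulled: 178 × 1/16 = 11.125
χ² = Σ (O − E)² / E
  black-hulled: (150 − 133.5)² / 133.5 = 2.0393
  gray-hulled: (15 − 33.375)² / 33.375 = 10.1166
  white-hulled: (13 − 11.125)² / 11.125 = 0.3160
χ² = 2.0393 + 10.1166 + 0.3160 = 12.4719 ≈ 12.472
Degrees of freedom = 3 − 1 = 2; critical value at α = 0.05 is 5.991.
Since 12.472 > 5.991, we reject the null hypothesis — the data do not fit the 12:3:1 ratio.

12.472; not consistent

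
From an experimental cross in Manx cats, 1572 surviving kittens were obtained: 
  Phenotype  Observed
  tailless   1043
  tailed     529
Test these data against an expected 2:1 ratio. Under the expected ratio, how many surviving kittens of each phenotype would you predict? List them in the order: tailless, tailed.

Total ratio parts = 3. Expected numbers out of 1572:
  tailless: 1572 × 2/3 = 1048
  tailed: 1572 × 1/3 = 524

1048, 524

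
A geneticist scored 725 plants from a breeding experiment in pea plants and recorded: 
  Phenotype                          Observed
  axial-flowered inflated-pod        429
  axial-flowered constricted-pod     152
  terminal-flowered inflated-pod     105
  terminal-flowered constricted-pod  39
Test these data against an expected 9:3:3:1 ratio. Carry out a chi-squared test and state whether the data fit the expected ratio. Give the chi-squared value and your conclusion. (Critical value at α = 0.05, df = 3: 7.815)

10.919; not consistent

The 9:3:3:1 ratio has 16 parts, so with N = 725 the expected counts are:
  axial-flowered inflated-pod: 725 × 9/16 = 407.8125
  axial-flowered constricted-pod: 725 × 3/16 = 135.9375
  terminal-flowered inflated-pod: 725 × 3/16 = 135.9375
  terminal-flowered constricted-pod: 725 × 1/16 = 45.3125
χ² = Σ (O − E)² / E
  axial-flowered inflated-pod: (429 − 407.8125)² / 407.8125 = 1.1008
  axial-flowered constricted-pod: (152 − 135.9375)² / 135.9375 = 1.8980
  terminal-flowered inflated-pod: (105 − 135.9375)² / 135.9375 = 7.0409
  terminal-flowered constricted-pod: (39 − 45.3125)² / 45.3125 = 0.8794
χ² = 1.1008 + 1.8980 + 7.0409 + 0.8794 = 10.9191 ≈ 10.919
Degrees of freedom = 4 − 1 = 3; critical value at α = 0.05 is 7.815.
Since 10.919 > 7.815, we reject the null hypothesis — the data do not fit the 9:3:3:1 ratio.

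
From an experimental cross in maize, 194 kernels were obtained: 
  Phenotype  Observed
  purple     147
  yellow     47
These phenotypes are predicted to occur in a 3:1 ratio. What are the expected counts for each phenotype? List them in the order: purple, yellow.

145.5, 48.5

Expected counts for N = 194 under a 3:1 ratio (total parts = 4):
  purple: 194 × 3/4 = 145.5
  yellow: 194 × 1/4 = 48.5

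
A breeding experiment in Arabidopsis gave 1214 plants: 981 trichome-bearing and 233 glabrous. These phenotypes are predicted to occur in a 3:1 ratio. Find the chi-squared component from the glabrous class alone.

16.376

Expected counts for N = 1214 under a 3:1 ratio (total parts = 4):
  trichome-bearing: 1214 × 3/4 = 910.5
  glabrous: 1214 × 1/4 = 303.5
Contribution of glabrous: (233 − 303.5)² / 303.5 = 16.3764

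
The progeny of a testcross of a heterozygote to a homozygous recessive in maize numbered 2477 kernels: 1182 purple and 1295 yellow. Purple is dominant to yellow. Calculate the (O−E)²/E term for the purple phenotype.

2.578

A testcross of a heterozygote (Aa × aa) gives a 1:1 phenotypic ratio.
Under the 1:1 hypothesis (Σ ratio = 2, N = 2477):
  purple: 2477 × 1/2 = 1238.5
  yellow: 2477 × 1/2 = 1238.5
Contribution of purple: (1182 − 1238.5)² / 1238.5 = 2.5775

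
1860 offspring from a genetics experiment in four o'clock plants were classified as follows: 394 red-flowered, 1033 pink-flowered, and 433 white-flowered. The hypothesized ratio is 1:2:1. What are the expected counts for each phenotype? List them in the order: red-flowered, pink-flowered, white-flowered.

465, 930, 465

Total ratio parts = 4. Expected numbers out of 1860:
  red-flowered: 1860 × 1/4 = 465
  pink-flowered: 1860 × 2/4 = 930
  white-flowered: 1860 × 1/4 = 465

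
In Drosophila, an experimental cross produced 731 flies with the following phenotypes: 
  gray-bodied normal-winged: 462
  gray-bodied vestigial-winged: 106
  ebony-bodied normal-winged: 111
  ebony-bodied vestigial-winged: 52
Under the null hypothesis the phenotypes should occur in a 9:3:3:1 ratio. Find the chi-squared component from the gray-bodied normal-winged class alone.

6.279

Expected counts for N = 731 under a 9:3:3:1 ratio (total parts = 16):
  gray-bodied normal-winged: 731 × 9/16 = 411.1875
  gray-bodied vestigial-winged: 731 × 3/16 = 137.0625
  ebony-bodied normal-winged: 731 × 3/16 = 137.0625
  ebony-bodied vestigial-winged: 731 × 1/16 = 45.6875
Contribution of gray-bodied normal-winged: (462 − 411.1875)² / 411.1875 = 6.2792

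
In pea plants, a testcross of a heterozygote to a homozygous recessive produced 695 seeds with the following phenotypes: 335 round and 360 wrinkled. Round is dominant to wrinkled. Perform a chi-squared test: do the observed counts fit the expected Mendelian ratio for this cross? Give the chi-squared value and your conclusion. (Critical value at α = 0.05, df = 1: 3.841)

A testcross of a heterozygote (Aa × aa) gives a 1:1 phenotypic ratio.
The 1:1 ratio has 2 parts, so with N = 695 the expected counts are:
  round: 695 × 1/2 = 347.5
  wrinkled: 695 × 1/2 = 347.5
χ² = Σ (O − E)² / E
  round: (335 − 347.5)² / 347.5 = 0.4496
  wrinkled: (360 − 347.5)² / 347.5 = 0.4496
χ² = 0.4496 + 0.4496 = 0.8992 ≈ 0.899
Degrees of freedom = 2 − 1 = 1; critical value at α = 0.05 is 3.841.
Since 0.899 < 3.841, we fail to reject the null hypothesis — the data are consistent with the 1:1 ratio.

0.899; consistent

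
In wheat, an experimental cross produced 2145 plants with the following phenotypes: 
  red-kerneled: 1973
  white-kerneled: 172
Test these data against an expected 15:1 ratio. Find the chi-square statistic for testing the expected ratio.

11.451

Under the 15:1 hypothesis (Σ ratio = 16, N = 2145):
  red-kerneled: 2145 × 15/16 = 2010.9375
  white-kerneled: 2145 × 1/16 = 134.0625
χ² = Σ (O − E)² / E
  red-kerneled: (1973 − 2010.9375)² / 2010.9375 = 0.7157
  white-kerneled: (172 − 134.0625)² / 134.0625 = 10.7357
χ² = 0.7157 + 10.7357 = 11.4514 ≈ 11.451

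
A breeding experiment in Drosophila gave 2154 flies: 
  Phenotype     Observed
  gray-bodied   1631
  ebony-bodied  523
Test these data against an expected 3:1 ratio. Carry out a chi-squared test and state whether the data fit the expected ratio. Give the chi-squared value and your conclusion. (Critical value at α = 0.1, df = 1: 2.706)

0.595; consistent

Expected counts for N = 2154 under a 3:1 ratio (total parts = 4):
  gray-bodied: 2154 × 3/4 = 1615.5
  ebony-bodied: 2154 × 1/4 = 538.5
χ² = Σ (O − E)² / E
  gray-bodied: (1631 − 1615.5)² / 1615.5 = 0.1487
  ebony-bodied: (523 − 538.5)² / 538.5 = 0.4461
χ² = 0.1487 + 0.4461 = 0.5948 ≈ 0.595
Degrees of freedom = 2 − 1 = 1; critical value at α = 0.1 is 2.706.
Since 0.595 < 2.706, we fail to reject the null hypothesis — the data are consistent with the 3:1 ratio.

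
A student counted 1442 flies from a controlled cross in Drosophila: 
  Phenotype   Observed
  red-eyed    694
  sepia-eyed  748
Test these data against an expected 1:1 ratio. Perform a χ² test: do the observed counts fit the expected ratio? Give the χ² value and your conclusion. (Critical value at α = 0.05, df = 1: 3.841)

2.022; consistent

Total ratio parts = 2. Expected numbers out of 1442:
  red-eyed: 1442 × 1/2 = 721
  sepia-eyed: 1442 × 1/2 = 721
χ² = Σ (O − E)² / E
  red-eyed: (694 − 721)² / 721 = 1.0111
  sepia-eyed: (748 − 721)² / 721 = 1.0111
χ² = 1.0111 + 1.0111 = 2.0222 ≈ 2.022
Degrees of freedom = 2 − 1 = 1; critical value at α = 0.05 is 3.841.
Since 2.022 < 3.841, we fail to reject the null hypothesis — the data are consistent with the 1:1 ratio.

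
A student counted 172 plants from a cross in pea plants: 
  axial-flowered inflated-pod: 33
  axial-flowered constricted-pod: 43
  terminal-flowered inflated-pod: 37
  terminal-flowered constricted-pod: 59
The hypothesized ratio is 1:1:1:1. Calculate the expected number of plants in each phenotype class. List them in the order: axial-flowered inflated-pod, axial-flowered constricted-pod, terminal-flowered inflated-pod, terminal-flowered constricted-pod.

The 1:1:1:1 ratio has 4 parts, so with N = 172 the expected counts are:
  axial-flowered inflated-pod: 172 × 1/4 = 43
  axial-flowered constricted-pod: 172 × 1/4 = 43
  terminal-flowered inflated-pod: 172 × 1/4 = 43
  terminal-flowered constricted-pod: 172 × 1/4 = 43

43, 43, 43, 43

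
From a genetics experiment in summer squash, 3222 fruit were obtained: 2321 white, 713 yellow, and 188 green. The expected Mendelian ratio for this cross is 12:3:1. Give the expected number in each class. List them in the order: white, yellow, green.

2416.5, 604.125, 201.375

Expected counts for N = 3222 under a 12:3:1 ratio (total parts = 16):
  white: 3222 × 12/16 = 2416.5
  yellow: 3222 × 3/16 = 604.125
  green: 3222 × 1/16 = 201.375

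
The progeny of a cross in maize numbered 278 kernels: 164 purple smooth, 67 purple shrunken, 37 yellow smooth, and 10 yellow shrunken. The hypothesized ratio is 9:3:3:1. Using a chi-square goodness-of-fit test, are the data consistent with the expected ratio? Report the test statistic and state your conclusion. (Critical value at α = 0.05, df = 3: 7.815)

Total ratio parts = 16. Expected numbers out of 278:
  purple smooth: 278 × 9/16 = 156.375
  purple shrunken: 278 × 3/16 = 52.125
  yellow smooth: 278 × 3/16 = 52.125
  yellow shrunken: 278 × 1/16 = 17.375
χ² = Σ (O − E)² / E
  purple smooth: (164 − 156.375)² / 156.375 = 0.3718
  purple shrunken: (67 − 52.125)² / 52.125 = 4.2449
  yellow smooth: (37 − 52.125)² / 52.125 = 4.3888
  yellow shrunken: (10 − 17.375)² / 17.375 = 3.1304
χ² = 0.3718 + 4.2449 + 4.3888 + 3.1304 = 12.1359 ≈ 12.136
Degrees of freedom = 4 − 1 = 3; critical value at α = 0.05 is 7.815.
Since 12.136 > 7.815, we reject the null hypothesis — the data do not fit the 9:3:3:1 ratio.

12.136; not consistent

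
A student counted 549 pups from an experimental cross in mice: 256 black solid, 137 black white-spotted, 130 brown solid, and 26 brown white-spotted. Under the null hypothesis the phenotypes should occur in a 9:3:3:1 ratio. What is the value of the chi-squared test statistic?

Under the 9:3:3:1 hypothesis (Σ ratio = 16, N = 549):
  black solid: 549 × 9/16 = 308.8125
  black white-spotted: 549 × 3/16 = 102.9375
  brown solid: 549 × 3/16 = 102.9375
  brown white-spotted: 549 × 1/16 = 34.3125
χ² = Σ (O − E)² / E
  black solid: (256 − 308.8125)² / 308.8125 = 9.0319
  black white-spotted: (137 − 102.9375)² / 102.9375 = 11.2714
  brown solid: (130 − 102.9375)² / 102.9375 = 7.1148
  brown white-spotted: (26 − 34.3125)² / 34.3125 = 2.0138
χ² = 9.0319 + 11.2714 + 7.1148 + 2.0138 = 29.4319 ≈ 29.432

29.432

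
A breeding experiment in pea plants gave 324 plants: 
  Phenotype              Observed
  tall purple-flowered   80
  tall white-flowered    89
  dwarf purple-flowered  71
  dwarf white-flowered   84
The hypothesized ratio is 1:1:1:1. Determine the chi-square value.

2.148

Total ratio parts = 4. Expected numbers out of 324:
  tall purple-flowered: 324 × 1/4 = 81
  tall white-flowered: 324 × 1/4 = 81
  dwarf purple-flowered: 324 × 1/4 = 81
  dwarf white-flowered: 324 × 1/4 = 81
χ² = Σ (O − E)² / E
  tall purple-flowered: (80 − 81)² / 81 = 0.0123
  tall white-flowered: (89 − 81)² / 81 = 0.7901
  dwarf purple-flowered: (71 − 81)² / 81 = 1.2346
  dwarf white-flowered: (84 − 81)² / 81 = 0.1111
χ² = 0.0123 + 0.7901 + 1.2346 + 0.1111 = 2.1481 ≈ 2.148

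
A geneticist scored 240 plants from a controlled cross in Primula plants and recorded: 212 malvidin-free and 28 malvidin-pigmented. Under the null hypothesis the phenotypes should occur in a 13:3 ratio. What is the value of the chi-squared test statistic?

7.904

Under the 13:3 hypothesis (Σ ratio = 16, N = 240):
  malvidin-free: 240 × 13/16 = 195
  malvidin-pigmented: 240 × 3/16 = 45
χ² = Σ (O − E)² / E
  malvidin-free: (212 − 195)² / 195 = 1.4821
  malvidin-pigmented: (28 − 45)² / 45 = 6.4222
χ² = 1.4821 + 6.4222 = 7.9043 ≈ 7.904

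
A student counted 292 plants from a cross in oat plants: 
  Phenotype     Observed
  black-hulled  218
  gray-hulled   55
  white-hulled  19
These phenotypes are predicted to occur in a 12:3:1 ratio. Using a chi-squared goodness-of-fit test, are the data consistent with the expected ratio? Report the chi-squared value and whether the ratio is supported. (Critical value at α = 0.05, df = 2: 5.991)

Expected counts for N = 292 under a 12:3:1 ratio (total parts = 16):
  black-hulled: 292 × 12/16 = 219
  gray-hulled: 292 × 3/16 = 54.75
  white-hulled: 292 × 1/16 = 18.25
χ² = Σ (O − E)² / E
  black-hulled: (218 − 219)² / 219 = 0.0046
  gray-hulled: (55 − 54.75)² / 54.75 = 0.0011
  white-hulled: (19 − 18.25)² / 18.25 = 0.0308
χ² = 0.0046 + 0.0011 + 0.0308 = 0.0365 ≈ 0.037
Degrees of freedom = 3 − 1 = 2; critical value at α = 0.05 is 5.991.
Since 0.037 < 5.991, we fail to reject the null hypothesis — the data are consistent with the 12:3:1 ratio.

0.037; consistent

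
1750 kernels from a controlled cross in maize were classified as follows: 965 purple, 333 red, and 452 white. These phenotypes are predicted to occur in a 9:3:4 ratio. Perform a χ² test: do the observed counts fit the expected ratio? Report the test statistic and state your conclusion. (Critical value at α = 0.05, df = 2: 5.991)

0.934; consistent

Expected counts for N = 1750 under a 9:3:4 ratio (total parts = 16):
  purple: 1750 × 9/16 = 984.375
  red: 1750 × 3/16 = 328.125
  white: 1750 × 4/16 = 437.5
χ² = Σ (O − E)² / E
  purple: (965 − 984.375)² / 984.375 = 0.3813
  red: (333 − 328.125)² / 328.125 = 0.0724
  white: (452 − 437.5)² / 437.5 = 0.4806
χ² = 0.3813 + 0.0724 + 0.4806 = 0.9343 ≈ 0.934
Degrees of freedom = 3 − 1 = 2; critical value at α = 0.05 is 5.991.
Since 0.934 < 5.991, we fail to reject the null hypothesis — the data are consistent with the 9:3:4 ratio.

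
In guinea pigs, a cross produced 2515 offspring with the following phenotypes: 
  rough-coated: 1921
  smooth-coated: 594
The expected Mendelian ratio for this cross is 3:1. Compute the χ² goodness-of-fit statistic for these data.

Expected counts for N = 2515 under a 3:1 ratio (total parts = 4):
  rough-coated: 2515 × 3/4 = 1886.25
  smooth-coated: 2515 × 1/4 = 628.75
χ² = Σ (O − E)² / E
  rough-coated: (1921 − 1886.25)² / 1886.25 = 0.6402
  smooth-coated: (594 − 628.75)² / 628.75 = 1.9206
χ² = 0.6402 + 1.9206 = 2.5608 ≈ 2.561

2.561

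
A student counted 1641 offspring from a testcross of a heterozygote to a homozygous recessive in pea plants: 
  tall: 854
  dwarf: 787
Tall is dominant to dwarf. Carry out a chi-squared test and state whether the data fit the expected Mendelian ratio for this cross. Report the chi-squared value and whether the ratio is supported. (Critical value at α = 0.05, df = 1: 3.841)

2.736; consistent

A testcross of a heterozygote (Aa × aa) gives a 1:1 phenotypic ratio.
Under the 1:1 hypothesis (Σ ratio = 2, N = 1641):
  tall: 1641 × 1/2 = 820.5
  dwarf: 1641 × 1/2 = 820.5
χ² = Σ (O − E)² / E
  tall: (854 − 820.5)² / 820.5 = 1.3678
  dwarf: (787 − 820.5)² / 820.5 = 1.3678
χ² = 1.3678 + 1.3678 = 2.7356 ≈ 2.736
Degrees of freedom = 2 − 1 = 1; critical value at α = 0.05 is 3.841.
Since 2.736 < 3.841, we fail to reject the null hypothesis — the data are consistent with the 1:1 ratio.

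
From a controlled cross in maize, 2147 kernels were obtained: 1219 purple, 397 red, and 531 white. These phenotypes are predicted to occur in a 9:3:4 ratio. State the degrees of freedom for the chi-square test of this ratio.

2

A goodness-of-fit test with 3 phenotype classes has df = 3 − 1 = 2.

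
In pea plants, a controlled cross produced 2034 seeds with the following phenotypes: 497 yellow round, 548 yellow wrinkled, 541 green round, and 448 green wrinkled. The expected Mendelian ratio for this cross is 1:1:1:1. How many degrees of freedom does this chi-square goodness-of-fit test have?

3

A goodness-of-fit test with 4 phenotype classes has df = 4 − 1 = 3.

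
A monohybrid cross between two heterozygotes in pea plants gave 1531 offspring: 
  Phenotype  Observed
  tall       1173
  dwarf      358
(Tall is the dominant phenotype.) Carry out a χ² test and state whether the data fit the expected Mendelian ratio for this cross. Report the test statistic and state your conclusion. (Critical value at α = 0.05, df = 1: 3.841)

2.134; consistent

For a monohybrid cross between heterozygotes with complete dominance, the expected phenotypic ratio is 3:1.
The 3:1 ratio has 4 parts, so with N = 1531 the expected counts are:
  tall: 1531 × 3/4 = 1148.25
  dwarf: 1531 × 1/4 = 382.75
χ² = Σ (O − E)² / E
  tall: (1173 − 1148.25)² / 1148.25 = 0.5335
  dwarf: (358 − 382.75)² / 382.75 = 1.6004
χ² = 0.5335 + 1.6004 = 2.1339 ≈ 2.134
Degrees of freedom = 2 − 1 = 1; critical value at α = 0.05 is 3.841.
Since 2.134 < 3.841, we fail to reject the null hypothesis — the data are consistent with the 3:1 ratio.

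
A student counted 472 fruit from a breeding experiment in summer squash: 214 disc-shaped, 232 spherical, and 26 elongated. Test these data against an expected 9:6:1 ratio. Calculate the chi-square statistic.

The 9:6:1 ratio has 16 parts, so with N = 472 the expected counts are:
  disc-shaped: 472 × 9/16 = 265.5
  spherical: 472 × 6/16 = 177
  elongated: 472 × 1/16 = 29.5
χ² = Σ (O − E)² / E
  disc-shaped: (214 − 265.5)² / 265.5 = 9.9896
  spherical: (232 − 177)² / 177 = 17.0904
  elongated: (26 − 29.5)² / 29.5 = 0.4153
χ² = 9.9896 + 17.0904 + 0.4153 = 27.4953 ≈ 27.495

27.495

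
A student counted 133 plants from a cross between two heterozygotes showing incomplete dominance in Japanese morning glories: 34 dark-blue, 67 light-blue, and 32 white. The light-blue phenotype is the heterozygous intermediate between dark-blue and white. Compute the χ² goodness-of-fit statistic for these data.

With incomplete dominance, a heterozygote × heterozygote cross gives a 1:2:1 phenotypic ratio.
Total ratio parts = 4. Expected numbers out of 133:
  dark-blue: 133 × 1/4 = 33.25
  light-blue: 133 × 2/4 = 66.5
  white: 133 × 1/4 = 33.25
χ² = Σ (O − E)² / E
  dark-blue: (34 − 33.25)² / 33.25 = 0.0169
  light-blue: (67 − 66.5)² / 66.5 = 0.0038
  white: (32 − 33.25)² / 33.25 = 0.0470
χ² = 0.0169 + 0.0038 + 0.0470 = 0.0677 ≈ 0.068

0.068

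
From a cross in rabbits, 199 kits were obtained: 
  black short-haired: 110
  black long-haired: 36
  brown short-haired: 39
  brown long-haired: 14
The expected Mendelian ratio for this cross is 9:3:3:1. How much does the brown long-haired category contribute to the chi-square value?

The 9:3:3:1 ratio has 16 parts, so with N = 199 the expected counts are:
  black short-haired: 199 × 9/16 = 111.9375
  black long-haired: 199 × 3/16 = 37.3125
  brown short-haired: 199 × 3/16 = 37.3125
  brown long-haired: 199 × 1/16 = 12.4375
Contribution of brown long-haired: (14 − 12.4375)² / 12.4375 = 0.1963

0.196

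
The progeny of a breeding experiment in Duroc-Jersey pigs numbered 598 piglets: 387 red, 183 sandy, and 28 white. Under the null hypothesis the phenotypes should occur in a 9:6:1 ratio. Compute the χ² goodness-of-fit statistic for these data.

17.559

The 9:6:1 ratio has 16 parts, so with N = 598 the expected counts are:
  red: 598 × 9/16 = 336.375
  sandy: 598 × 6/16 = 224.25
  white: 598 × 1/16 = 37.375
χ² = Σ (O − E)² / E
  red: (387 − 336.375)² / 336.375 = 7.6191
  sandy: (183 − 224.25)² / 224.25 = 7.5878
  white: (28 − 37.375)² / 37.375 = 2.3516
χ² = 7.6191 + 7.5878 + 2.3516 = 17.5585 ≈ 17.559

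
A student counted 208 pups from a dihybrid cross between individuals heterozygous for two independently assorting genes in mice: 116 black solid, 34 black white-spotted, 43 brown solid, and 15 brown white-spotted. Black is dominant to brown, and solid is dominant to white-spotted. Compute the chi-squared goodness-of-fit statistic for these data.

1.368

A dihybrid F₂ with independent assortment and complete dominance at both loci gives a 9:3:3:1 phenotypic ratio.
Total ratio parts = 16. Expected numbers out of 208:
  black solid: 208 × 9/16 = 117
  black white-spotted: 208 × 3/16 = 39
  brown solid: 208 × 3/16 = 39
  brown white-spotted: 208 × 1/16 = 13
χ² = Σ (O − E)² / E
  black solid: (116 − 117)² / 117 = 0.0085
  black white-spotted: (34 − 39)² / 39 = 0.6410
  brown solid: (43 − 39)² / 39 = 0.4103
  brown white-spotted: (15 − 13)² / 13 = 0.3077
χ² = 0.0085 + 0.6410 + 0.4103 + 0.3077 = 1.3675 ≈ 1.368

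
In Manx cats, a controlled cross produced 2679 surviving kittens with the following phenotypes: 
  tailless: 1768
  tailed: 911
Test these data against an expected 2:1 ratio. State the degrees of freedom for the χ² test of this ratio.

1

A goodness-of-fit test with 2 phenotype classes has df = 2 − 1 = 1.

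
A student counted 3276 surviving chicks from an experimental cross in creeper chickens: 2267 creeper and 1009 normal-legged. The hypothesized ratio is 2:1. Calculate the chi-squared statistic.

9.463

Under the 2:1 hypothesis (Σ ratio = 3, N = 3276):
  creeper: 3276 × 2/3 = 2184
  normal-legged: 3276 × 1/3 = 1092
χ² = Σ (O − E)² / E
  creeper: (2267 − 2184)² / 2184 = 3.1543
  normal-legged: (1009 − 1092)² / 1092 = 6.3086
χ² = 3.1543 + 6.3086 = 9.4629 ≈ 9.463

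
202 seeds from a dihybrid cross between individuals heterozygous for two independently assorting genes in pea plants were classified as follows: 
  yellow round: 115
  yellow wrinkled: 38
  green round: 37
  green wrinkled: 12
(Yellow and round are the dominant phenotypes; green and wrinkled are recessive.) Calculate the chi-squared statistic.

0.068

A dihybrid F₂ with independent assortment and complete dominance at both loci gives a 9:3:3:1 phenotypic ratio.
The 9:3:3:1 ratio has 16 parts, so with N = 202 the expected counts are:
  yellow round: 202 × 9/16 = 113.625
  yellow wrinkled: 202 × 3/16 = 37.875
  green round: 202 × 3/16 = 37.875
  green wrinkled: 202 × 1/16 = 12.625
χ² = Σ (O − E)² / E
  yellow round: (115 − 113.625)² / 113.625 = 0.0166
  yellow wrinkled: (38 − 37.875)² / 37.875 = 0.0004
  green round: (37 − 37.875)² / 37.875 = 0.0202
  green wrinkled: (12 − 12.625)² / 12.625 = 0.0309
χ² = 0.0166 + 0.0004 + 0.0202 + 0.0309 = 0.0681 ≈ 0.068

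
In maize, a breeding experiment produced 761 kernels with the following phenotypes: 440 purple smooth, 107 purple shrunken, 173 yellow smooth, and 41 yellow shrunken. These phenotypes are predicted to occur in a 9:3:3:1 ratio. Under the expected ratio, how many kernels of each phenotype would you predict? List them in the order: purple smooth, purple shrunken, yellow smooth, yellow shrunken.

428.0625, 142.6875, 142.6875, 47.5625

The 9:3:3:1 ratio has 16 parts, so with N = 761 the expected counts are:
  purple smooth: 761 × 9/16 = 428.0625
  purple shrunken: 761 × 3/16 = 142.6875
  yellow smooth: 761 × 3/16 = 142.6875
  yellow shrunken: 761 × 1/16 = 47.5625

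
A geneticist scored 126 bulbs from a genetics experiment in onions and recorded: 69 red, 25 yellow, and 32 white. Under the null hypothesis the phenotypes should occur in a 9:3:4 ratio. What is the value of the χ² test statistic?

Expected counts for N = 126 under a 9:3:4 ratio (total parts = 16):
  red: 126 × 9/16 = 70.875
  yellow: 126 × 3/16 = 23.625
  white: 126 × 4/16 = 31.5
χ² = Σ (O − E)² / E
  red: (69 − 70.875)² / 70.875 = 0.0496
  yellow: (25 − 23.625)² / 23.625 = 0.0800
  white: (32 − 31.5)² / 31.5 = 0.0079
χ² = 0.0496 + 0.0800 + 0.0079 = 0.1375 ≈ 0.138

0.138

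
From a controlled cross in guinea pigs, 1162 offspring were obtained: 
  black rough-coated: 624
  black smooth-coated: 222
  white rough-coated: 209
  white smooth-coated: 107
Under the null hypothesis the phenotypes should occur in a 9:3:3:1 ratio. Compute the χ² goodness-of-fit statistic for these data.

Expected counts for N = 1162 under a 9:3:3:1 ratio (total parts = 16):
  black rough-coated: 1162 × 9/16 = 653.625
  black smooth-coated: 1162 × 3/16 = 217.875
  white rough-coated: 1162 × 3/16 = 217.875
  white smooth-coated: 1162 × 1/16 = 72.625
χ² = Σ (O − E)² / E
  black rough-coated: (624 − 653.625)² / 653.625 = 1.3427
  black smooth-coated: (222 − 217.875)² / 217.875 = 0.0781
  white rough-coated: (209 − 217.875)² / 217.875 = 0.3615
  white smooth-coated: (107 − 72.625)² / 72.625 = 16.2704
χ² = 1.3427 + 0.0781 + 0.3615 + 16.2704 = 18.0527 ≈ 18.053

18.053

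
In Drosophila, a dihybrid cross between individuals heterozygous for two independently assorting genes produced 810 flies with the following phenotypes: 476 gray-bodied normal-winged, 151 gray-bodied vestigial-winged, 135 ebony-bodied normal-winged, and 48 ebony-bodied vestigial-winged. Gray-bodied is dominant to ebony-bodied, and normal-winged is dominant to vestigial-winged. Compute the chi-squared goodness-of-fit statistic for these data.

A dihybrid F₂ with independent assortment and complete dominance at both loci gives a 9:3:3:1 phenotypic ratio.
Total ratio parts = 16. Expected numbers out of 810:
  gray-bodied normal-winged: 810 × 9/16 = 455.625
  gray-bodied vestigial-winged: 810 × 3/16 = 151.875
  ebony-bodied normal-winged: 810 × 3/16 = 151.875
  ebony-bodied vestigial-winged: 810 × 1/16 = 50.625
χ² = Σ (O − E)² / E
  gray-bodied normal-winged: (476 − 455.625)² / 455.625 = 0.9111
  gray-bodied vestigial-winged: (151 − 151.875)² / 151.875 = 0.0050
  ebony-bodied normal-winged: (135 − 151.875)² / 151.875 = 1.8750
  ebony-bodied vestigial-winged: (48 − 50.625)² / 50.625 = 0.1361
χ² = 0.9111 + 0.0050 + 1.8750 + 0.1361 = 2.9272 ≈ 2.927

2.927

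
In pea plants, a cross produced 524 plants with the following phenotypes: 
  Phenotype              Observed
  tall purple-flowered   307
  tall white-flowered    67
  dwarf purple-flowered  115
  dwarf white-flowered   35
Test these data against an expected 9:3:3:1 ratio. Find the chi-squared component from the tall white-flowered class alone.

Under the 9:3:3:1 hypothesis (Σ ratio = 16, N = 524):
  tall purple-flowered: 524 × 9/16 = 294.75
  tall white-flowered: 524 × 3/16 = 98.25
  dwarf purple-flowered: 524 × 3/16 = 98.25
  dwarf white-flowered: 524 × 1/16 = 32.75
Contribution of tall white-flowered: (67 − 98.25)² / 98.25 = 9.9396

9.940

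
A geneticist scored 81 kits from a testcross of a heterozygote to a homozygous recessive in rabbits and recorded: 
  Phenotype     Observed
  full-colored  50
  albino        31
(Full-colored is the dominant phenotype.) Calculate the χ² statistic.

4.457

A testcross of a heterozygote (Aa × aa) gives a 1:1 phenotypic ratio.
The 1:1 ratio has 2 parts, so with N = 81 the expected counts are:
  full-colored: 81 × 1/2 = 40.5
  albino: 81 × 1/2 = 40.5
χ² = Σ (O − E)² / E
  full-colored: (50 − 40.5)² / 40.5 = 2.2284
  albino: (31 − 40.5)² / 40.5 = 2.2284
χ² = 2.2284 + 2.2284 = 4.4568 ≈ 4.457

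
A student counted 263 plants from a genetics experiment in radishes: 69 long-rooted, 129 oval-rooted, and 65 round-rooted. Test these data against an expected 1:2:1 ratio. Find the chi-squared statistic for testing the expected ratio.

Under the 1:2:1 hypothesis (Σ ratio = 4, N = 263):
  long-rooted: 263 × 1/4 = 65.75
  oval-rooted: 263 × 2/4 = 131.5
  round-rooted: 263 × 1/4 = 65.75
χ² = Σ (O − E)² / E
  long-rooted: (69 − 65.75)² / 65.75 = 0.1606
  oval-rooted: (129 − 131.5)² / 131.5 = 0.0475
  round-rooted: (65 − 65.75)² / 65.75 = 0.0086
χ² = 0.1606 + 0.0475 + 0.0086 = 0.2167 ≈ 0.217

0.217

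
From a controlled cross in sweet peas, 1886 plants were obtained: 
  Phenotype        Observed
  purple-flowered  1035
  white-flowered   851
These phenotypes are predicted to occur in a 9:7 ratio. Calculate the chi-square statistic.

1.443

The 9:7 ratio has 16 parts, so with N = 1886 the expected counts are:
  purple-flowered: 1886 × 9/16 = 1060.875
  white-flowered: 1886 × 7/16 = 825.125
χ² = Σ (O − E)² / E
  purple-flowered: (1035 − 1060.875)² / 1060.875 = 0.6311
  white-flowered: (851 − 825.125)² / 825.125 = 0.8114
χ² = 0.6311 + 0.8114 = 1.4425 ≈ 1.443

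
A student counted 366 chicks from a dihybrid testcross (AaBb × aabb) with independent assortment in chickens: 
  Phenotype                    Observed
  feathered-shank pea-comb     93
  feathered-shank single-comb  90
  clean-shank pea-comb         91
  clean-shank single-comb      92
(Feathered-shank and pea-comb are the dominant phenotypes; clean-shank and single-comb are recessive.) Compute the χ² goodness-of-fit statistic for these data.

0.055

A dihybrid testcross with independent assortment gives a 1:1:1:1 ratio.
The 1:1:1:1 ratio has 4 parts, so with N = 366 the expected counts are:
  feathered-shank pea-comb: 366 × 1/4 = 91.5
  feathered-shank single-comb: 366 × 1/4 = 91.5
  clean-shank pea-comb: 366 × 1/4 = 91.5
  clean-shank single-comb: 366 × 1/4 = 91.5
χ² = Σ (O − E)² / E
  feathered-shank pea-comb: (93 − 91.5)² / 91.5 = 0.0246
  feathered-shank single-comb: (90 − 91.5)² / 91.5 = 0.0246
  clean-shank pea-comb: (91 − 91.5)² / 91.5 = 0.0027
  clean-shank single-comb: (92 − 91.5)² / 91.5 = 0.0027
χ² = 0.0246 + 0.0246 + 0.0027 + 0.0027 = 0.0546 ≈ 0.055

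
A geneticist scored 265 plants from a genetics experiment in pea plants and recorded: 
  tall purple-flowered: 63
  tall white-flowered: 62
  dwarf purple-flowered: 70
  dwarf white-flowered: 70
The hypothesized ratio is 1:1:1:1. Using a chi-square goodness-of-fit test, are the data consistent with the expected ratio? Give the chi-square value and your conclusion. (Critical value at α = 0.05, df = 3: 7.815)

0.857; consistent

Under the 1:1:1:1 hypothesis (Σ ratio = 4, N = 265):
  tall purple-flowered: 265 × 1/4 = 66.25
  tall white-flowered: 265 × 1/4 = 66.25
  dwarf purple-flowered: 265 × 1/4 = 66.25
  dwarf white-flowered: 265 × 1/4 = 66.25
χ² = Σ (O − E)² / E
  tall purple-flowered: (63 − 66.25)² / 66.25 = 0.1594
  tall white-flowered: (62 − 66.25)² / 66.25 = 0.2726
  dwarf purple-flowered: (70 − 66.25)² / 66.25 = 0.2123
  dwarf white-flowered: (70 − 66.25)² / 66.25 = 0.2123
χ² = 0.1594 + 0.2726 + 0.2123 + 0.2123 = 0.8566 ≈ 0.857
Degrees of freedom = 4 − 1 = 3; critical value at α = 0.05 is 7.815.
Since 0.857 < 7.815, we fail to reject the null hypothesis — the data are consistent with the 1:1:1:1 ratio.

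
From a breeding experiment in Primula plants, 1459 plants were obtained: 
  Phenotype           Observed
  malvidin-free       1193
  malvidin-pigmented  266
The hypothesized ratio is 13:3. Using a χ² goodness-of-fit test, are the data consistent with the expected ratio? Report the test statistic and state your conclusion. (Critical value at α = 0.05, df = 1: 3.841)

The 13:3 ratio has 16 parts, so with N = 1459 the expected counts are:
  malvidin-free: 1459 × 13/16 = 1185.4375
  malvidin-pigmented: 1459 × 3/16 = 273.5625
χ² = Σ (O − E)² / E
  malvidin-free: (1193 − 1185.4375)² / 1185.4375 = 0.0482
  malvidin-pigmented: (266 − 273.5625)² / 273.5625 = 0.2091
χ² = 0.0482 + 0.2091 = 0.2573 ≈ 0.257
Degrees of freedom = 2 − 1 = 1; critical value at α = 0.05 is 3.841.
Since 0.257 < 3.841, we fail to reject the null hypothesis — the data are consistent with the 13:3 ratio.

0.257; consistent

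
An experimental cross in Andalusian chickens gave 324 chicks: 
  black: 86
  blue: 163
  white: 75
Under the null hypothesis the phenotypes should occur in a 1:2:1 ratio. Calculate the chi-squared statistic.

0.759

Total ratio parts = 4. Expected numbers out of 324:
  black: 324 × 1/4 = 81
  blue: 324 × 2/4 = 162
  white: 324 × 1/4 = 81
χ² = Σ (O − E)² / E
  black: (86 − 81)² / 81 = 0.3086
  blue: (163 − 162)² / 162 = 0.0062
  white: (75 − 81)² / 81 = 0.4444
χ² = 0.3086 + 0.0062 + 0.4444 = 0.7592 ≈ 0.759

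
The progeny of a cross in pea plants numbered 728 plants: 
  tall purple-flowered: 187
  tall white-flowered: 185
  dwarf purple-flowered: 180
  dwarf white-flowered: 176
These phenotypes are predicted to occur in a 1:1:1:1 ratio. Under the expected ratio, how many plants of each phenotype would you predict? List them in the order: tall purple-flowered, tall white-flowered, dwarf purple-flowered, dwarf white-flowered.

Total ratio parts = 4. Expected numbers out of 728:
  tall purple-flowered: 728 × 1/4 = 182
  tall white-flowered: 728 × 1/4 = 182
  dwarf purple-flowered: 728 × 1/4 = 182
  dwarf white-flowered: 728 × 1/4 = 182

182, 182, 182, 182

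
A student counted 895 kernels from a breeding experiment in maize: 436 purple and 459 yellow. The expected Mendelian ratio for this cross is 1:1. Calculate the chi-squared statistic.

Expected counts for N = 895 under a 1:1 ratio (total parts = 2):
  purple: 895 × 1/2 = 447.5
  yellow: 895 × 1/2 = 447.5
χ² = Σ (O − E)² / E
  purple: (436 − 447.5)² / 447.5 = 0.2955
  yellow: (459 − 447.5)² / 447.5 = 0.2955
χ² = 0.2955 + 0.2955 = 0.591

0.591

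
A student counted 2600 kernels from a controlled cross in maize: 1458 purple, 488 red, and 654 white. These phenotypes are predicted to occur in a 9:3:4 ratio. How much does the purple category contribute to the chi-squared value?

0.014

Total ratio parts = 16. Expected numbers out of 2600:
  purple: 2600 × 9/16 = 1462.5
  red: 2600 × 3/16 = 487.5
  white: 2600 × 4/16 = 650
Contribution of purple: (1458 − 1462.5)² / 1462.5 = 0.0138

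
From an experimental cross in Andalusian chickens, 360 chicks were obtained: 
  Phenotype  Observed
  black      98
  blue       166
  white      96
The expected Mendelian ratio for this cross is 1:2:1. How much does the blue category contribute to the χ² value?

1.089

Expected counts for N = 360 under a 1:2:1 ratio (total parts = 4):
  black: 360 × 1/4 = 90
  blue: 360 × 2/4 = 180
  white: 360 × 1/4 = 90
Contribution of blue: (166 − 180)² / 180 = 1.0889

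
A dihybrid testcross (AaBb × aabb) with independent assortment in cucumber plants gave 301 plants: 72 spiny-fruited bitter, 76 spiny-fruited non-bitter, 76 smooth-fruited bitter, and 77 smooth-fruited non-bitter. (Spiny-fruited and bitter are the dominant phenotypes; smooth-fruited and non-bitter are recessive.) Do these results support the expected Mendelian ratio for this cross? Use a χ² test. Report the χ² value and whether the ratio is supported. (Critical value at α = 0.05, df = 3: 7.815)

A dihybrid testcross with independent assortment gives a 1:1:1:1 ratio.
Under the 1:1:1:1 hypothesis (Σ ratio = 4, N = 301):
  spiny-fruited bitter: 301 × 1/4 = 75.25
  spiny-fruited non-bitter: 301 × 1/4 = 75.25
  smooth-fruited bitter: 301 × 1/4 = 75.25
  smooth-fruited non-bitter: 301 × 1/4 = 75.25
χ² = Σ (O − E)² / E
  spiny-fruited bitter: (72 − 75.25)² / 75.25 = 0.1404
  spiny-fruited non-bitter: (76 − 75.25)² / 75.25 = 0.0075
  smooth-fruited bitter: (76 − 75.25)² / 75.25 = 0.0075
  smooth-fruited non-bitter: (77 − 75.25)² / 75.25 = 0.0407
χ² = 0.1404 + 0.0075 + 0.0075 + 0.0407 = 0.1961 ≈ 0.196
Degrees of freedom = 4 − 1 = 3; critical value at α = 0.05 is 7.815.
Since 0.196 < 7.815, we fail to reject the null hypothesis — the data are consistent with the 1:1:1:1 ratio.

0.196; consistent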